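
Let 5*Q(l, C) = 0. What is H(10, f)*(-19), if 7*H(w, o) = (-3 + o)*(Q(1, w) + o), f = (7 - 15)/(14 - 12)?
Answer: -76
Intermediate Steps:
Q(l, C) = 0 (Q(l, C) = (⅕)*0 = 0)
f = -4 (f = -8/2 = -8*½ = -4)
H(w, o) = o*(-3 + o)/7 (H(w, o) = ((-3 + o)*(0 + o))/7 = ((-3 + o)*o)/7 = (o*(-3 + o))/7 = o*(-3 + o)/7)
H(10, f)*(-19) = ((⅐)*(-4)*(-3 - 4))*(-19) = ((⅐)*(-4)*(-7))*(-19) = 4*(-19) = -76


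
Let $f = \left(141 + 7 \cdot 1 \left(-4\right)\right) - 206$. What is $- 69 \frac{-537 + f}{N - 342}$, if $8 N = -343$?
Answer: $- \frac{347760}{3079} \approx -112.95$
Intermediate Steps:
$N = - \frac{343}{8}$ ($N = \frac{1}{8} \left(-343\right) = - \frac{343}{8} \approx -42.875$)
$f = -93$ ($f = \left(141 + 7 \left(-4\right)\right) - 206 = \left(141 - 28\right) - 206 = 113 - 206 = -93$)
$- 69 \frac{-537 + f}{N - 342} = - 69 \frac{-537 - 93}{- \frac{343}{8} - 342} = - 69 \left(- \frac{630}{- \frac{3079}{8}}\right) = - 69 \left(\left(-630\right) \left(- \frac{8}{3079}\right)\right) = \left(-69\right) \frac{5040}{3079} = - \frac{347760}{3079}$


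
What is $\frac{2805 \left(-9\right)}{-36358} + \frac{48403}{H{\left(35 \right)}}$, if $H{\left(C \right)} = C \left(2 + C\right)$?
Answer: $\frac{256075507}{6726230} \approx 38.071$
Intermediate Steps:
$\frac{2805 \left(-9\right)}{-36358} + \frac{48403}{H{\left(35 \right)}} = \frac{2805 \left(-9\right)}{-36358} + \frac{48403}{35 \left(2 + 35\right)} = \left(-25245\right) \left(- \frac{1}{36358}\right) + \frac{48403}{35 \cdot 37} = \frac{25245}{36358} + \frac{48403}{1295} = \frac{256075507}{6726230}$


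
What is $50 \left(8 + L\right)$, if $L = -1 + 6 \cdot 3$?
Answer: $1250$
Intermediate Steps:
$L = 17$ ($L = -1 + 18 = 17$)
$50 \left(8 + L\right) = 50 \left(8 + 17\right) = 50 \cdot 25 = 1250$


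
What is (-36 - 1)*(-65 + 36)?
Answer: 1073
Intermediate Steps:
(-36 - 1)*(-65 + 36) = -37*(-29) = 1073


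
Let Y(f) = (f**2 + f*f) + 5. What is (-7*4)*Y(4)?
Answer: -1036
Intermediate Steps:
Y(f) = 5 + 2*f**2 (Y(f) = (f**2 + f**2) + 5 = 2*f**2 + 5 = 5 + 2*f**2)
(-7*4)*Y(4) = (-7*4)*(5 + 2*4**2) = -28*(5 + 2*16) = -28*(5 + 32) = -28*37 = -1036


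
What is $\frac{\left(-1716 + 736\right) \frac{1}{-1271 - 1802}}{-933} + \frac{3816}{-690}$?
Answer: $- \frac{260513432}{47102505} \approx -5.5308$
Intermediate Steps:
$\frac{\left(-1716 + 736\right) \frac{1}{-1271 - 1802}}{-933} + \frac{3816}{-690} = - \frac{980}{-3073} \left(- \frac{1}{933}\right) + 3816 \left(- \frac{1}{690}\right) = \left(-980\right) \left(- \frac{1}{3073}\right) \left(- \frac{1}{933}\right) - \frac{636}{115} = \frac{140}{439} \left(- \frac{1}{933}\right) - \frac{636}{115} = - \frac{140}{409587} - \frac{636}{115} = - \frac{260513432}{47102505}$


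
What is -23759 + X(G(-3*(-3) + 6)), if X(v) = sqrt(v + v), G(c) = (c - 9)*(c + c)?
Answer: -23759 + 6*sqrt(10) ≈ -23740.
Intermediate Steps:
G(c) = 2*c*(-9 + c) (G(c) = (-9 + c)*(2*c) = 2*c*(-9 + c))
X(v) = sqrt(2)*sqrt(v) (X(v) = sqrt(2*v) = sqrt(2)*sqrt(v))
-23759 + X(G(-3*(-3) + 6)) = -23759 + sqrt(2)*sqrt(2*(-3*(-3) + 6)*(-9 + (-3*(-3) + 6))) = -23759 + sqrt(2)*sqrt(2*(9 + 6)*(-9 + (9 + 6))) = -23759 + sqrt(2)*sqrt(2*15*(-9 + 15)) = -23759 + sqrt(2)*sqrt(2*15*6) = -23759 + sqrt(2)*sqrt(180) = -23759 + sqrt(2)*(6*sqrt(5)) = -23759 + 6*sqrt(10)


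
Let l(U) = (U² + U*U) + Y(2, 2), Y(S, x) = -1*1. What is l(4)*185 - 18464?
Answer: -12729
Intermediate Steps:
Y(S, x) = -1
l(U) = -1 + 2*U² (l(U) = (U² + U*U) - 1 = (U² + U²) - 1 = 2*U² - 1 = -1 + 2*U²)
l(4)*185 - 18464 = (-1 + 2*4²)*185 - 18464 = (-1 + 2*16)*185 - 18464 = (-1 + 32)*185 - 18464 = 31*185 - 18464 = 5735 - 18464 = -12729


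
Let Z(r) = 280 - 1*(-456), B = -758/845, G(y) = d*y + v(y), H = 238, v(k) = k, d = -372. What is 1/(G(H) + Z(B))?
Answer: -1/87562 ≈ -1.1420e-5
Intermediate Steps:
G(y) = -371*y (G(y) = -372*y + y = -371*y)
B = -758/845 (B = -758*1/845 = -758/845 ≈ -0.89704)
Z(r) = 736 (Z(r) = 280 + 456 = 736)
1/(G(H) + Z(B)) = 1/(-371*238 + 736) = 1/(-88298 + 736) = 1/(-87562) = -1/87562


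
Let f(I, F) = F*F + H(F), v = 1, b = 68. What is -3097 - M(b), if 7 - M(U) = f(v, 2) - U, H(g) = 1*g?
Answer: -3166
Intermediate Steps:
H(g) = g
f(I, F) = F + F**2 (f(I, F) = F*F + F = F**2 + F = F + F**2)
M(U) = 1 + U (M(U) = 7 - (2*(1 + 2) - U) = 7 - (2*3 - U) = 7 - (6 - U) = 7 + (-6 + U) = 1 + U)
-3097 - M(b) = -3097 - (1 + 68) = -3097 - 1*69 = -3097 - 69 = -3166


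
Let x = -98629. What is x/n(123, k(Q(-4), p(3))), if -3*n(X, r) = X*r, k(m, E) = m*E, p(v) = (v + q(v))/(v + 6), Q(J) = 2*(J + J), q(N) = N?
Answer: -295887/1312 ≈ -225.52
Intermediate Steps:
Q(J) = 4*J (Q(J) = 2*(2*J) = 4*J)
p(v) = 2*v/(6 + v) (p(v) = (v + v)/(v + 6) = (2*v)/(6 + v) = 2*v/(6 + v))
k(m, E) = E*m
n(X, r) = -X*r/3
x/n(123, k(Q(-4), p(3))) = -98629/((-⅓*123*(2*3/(6 + 3))*(4*(-4)))) = -98629/((-⅓*123*(2*3/9)*(-16))) = -98629/((-⅓*123*(2*3*(⅑))*(-16))) = -98629/((-⅓*123*(⅔)*(-16))) = -98629/((-⅓*123*(-32/3))) = -98629/1312/3 = -98629*3/1312 = -295887/1312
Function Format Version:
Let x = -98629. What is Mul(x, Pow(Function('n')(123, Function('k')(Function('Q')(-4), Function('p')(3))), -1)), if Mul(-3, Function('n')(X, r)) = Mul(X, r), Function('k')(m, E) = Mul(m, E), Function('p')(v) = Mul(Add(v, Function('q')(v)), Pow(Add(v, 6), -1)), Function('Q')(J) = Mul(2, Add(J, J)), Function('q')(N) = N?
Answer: Rational(-295887, 1312) ≈ -225.52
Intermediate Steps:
Function('Q')(J) = Mul(4, J) (Function('Q')(J) = Mul(2, Mul(2, J)) = Mul(4, J))
Function('p')(v) = Mul(2, v, Pow(Add(6, v), -1)) (Function('p')(v) = Mul(Add(v, v), Pow(Add(v, 6), -1)) = Mul(Mul(2, v), Pow(Add(6, v), -1)) = Mul(2, v, Pow(Add(6, v), -1)))
Function('k')(m, E) = Mul(E, m)
Function('n')(X, r) = Mul(Rational(-1, 3), X, r) (Function('n')(X, r) = Mul(Rational(-1, 3), Mul(X, r)) = Mul(Rational(-1, 3), X, r))
Mul(x, Pow(Function('n')(123, Function('k')(Function('Q')(-4), Function('p')(3))), -1)) = Mul(-98629, Pow(Mul(Rational(-1, 3), 123, Mul(Mul(2, 3, Pow(Add(6, 3), -1)), Mul(4, -4))), -1)) = Mul(-98629, Pow(Mul(Rational(-1, 3), 123, Mul(Mul(2, 3, Pow(9, -1)), -16)), -1)) = Mul(-98629, Pow(Mul(Rational(-1, 3), 123, Mul(Mul(2, 3, Rational(1, 9)), -16)), -1)) = Mul(-98629, Pow(Mul(Rational(-1, 3), 123, Mul(Rational(2, 3), -16)), -1)) = Mul(-98629, Pow(Mul(Rational(-1, 3), 123, Rational(-32, 3)), -1)) = Mul(-98629, Pow(Rational(1312, 3), -1)) = Mul(-98629, Rational(3, 1312)) = Rational(-295887, 1312)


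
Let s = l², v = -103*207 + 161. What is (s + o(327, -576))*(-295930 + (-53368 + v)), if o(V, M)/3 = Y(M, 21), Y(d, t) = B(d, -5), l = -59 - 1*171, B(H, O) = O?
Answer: -19591671330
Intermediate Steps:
l = -230 (l = -59 - 171 = -230)
Y(d, t) = -5
o(V, M) = -15 (o(V, M) = 3*(-5) = -15)
v = -21160 (v = -21321 + 161 = -21160)
s = 52900 (s = (-230)² = 52900)
(s + o(327, -576))*(-295930 + (-53368 + v)) = (52900 - 15)*(-295930 + (-53368 - 21160)) = 52885*(-295930 - 74528) = 52885*(-370458) = -19591671330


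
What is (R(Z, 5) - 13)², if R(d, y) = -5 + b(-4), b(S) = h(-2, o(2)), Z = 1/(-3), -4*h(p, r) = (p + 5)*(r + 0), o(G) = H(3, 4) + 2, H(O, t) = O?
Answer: 7569/16 ≈ 473.06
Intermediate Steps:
o(G) = 5 (o(G) = 3 + 2 = 5)
h(p, r) = -r*(5 + p)/4 (h(p, r) = -(p + 5)*(r + 0)/4 = -(5 + p)*r/4 = -r*(5 + p)/4)
Z = -⅓ ≈ -0.33333
b(S) = -15/4 (b(S) = -¼*5*(5 - 2) = -¼*5*3 = -15/4)
R(d, y) = -35/4 (R(d, y) = -5 - 15/4 = -35/4)
(R(Z, 5) - 13)² = (-35/4 - 13)² = (-87/4)² = 7569/16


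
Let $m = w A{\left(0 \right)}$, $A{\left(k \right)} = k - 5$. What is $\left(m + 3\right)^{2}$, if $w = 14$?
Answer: $4489$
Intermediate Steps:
$A{\left(k \right)} = -5 + k$
$m = -70$ ($m = 14 \left(-5 + 0\right) = 14 \left(-5\right) = -70$)
$\left(m + 3\right)^{2} = \left(-70 + 3\right)^{2} = \left(-67\right)^{2} = 4489$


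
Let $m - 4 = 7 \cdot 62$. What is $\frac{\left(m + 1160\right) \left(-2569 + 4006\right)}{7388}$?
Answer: $\frac{1148163}{3694} \approx 310.82$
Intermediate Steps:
$m = 438$ ($m = 4 + 7 \cdot 62 = 4 + 434 = 438$)
$\frac{\left(m + 1160\right) \left(-2569 + 4006\right)}{7388} = \frac{\left(438 + 1160\right) \left(-2569 + 4006\right)}{7388} = 1598 \cdot 1437 \cdot \frac{1}{7388} = 2296326 \cdot \frac{1}{7388} = \frac{1148163}{3694}$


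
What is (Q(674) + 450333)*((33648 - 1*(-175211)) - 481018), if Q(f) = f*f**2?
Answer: -83452755648763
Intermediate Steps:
Q(f) = f**3
(Q(674) + 450333)*((33648 - 1*(-175211)) - 481018) = (674**3 + 450333)*((33648 - 1*(-175211)) - 481018) = (306182024 + 450333)*((33648 + 175211) - 481018) = 306632357*(208859 - 481018) = 306632357*(-272159) = -83452755648763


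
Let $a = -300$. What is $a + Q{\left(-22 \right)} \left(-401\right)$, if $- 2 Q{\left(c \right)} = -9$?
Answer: $- \frac{4209}{2} \approx -2104.5$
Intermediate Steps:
$Q{\left(c \right)} = \frac{9}{2}$ ($Q{\left(c \right)} = \left(- \frac{1}{2}\right) \left(-9\right) = \frac{9}{2}$)
$a + Q{\left(-22 \right)} \left(-401\right) = -300 + \frac{9}{2} \left(-401\right) = -300 - \frac{3609}{2} = - \frac{4209}{2}$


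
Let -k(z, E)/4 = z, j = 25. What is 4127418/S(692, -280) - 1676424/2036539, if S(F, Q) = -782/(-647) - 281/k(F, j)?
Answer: 15053636956910572200/4778500488437 ≈ 3.1503e+6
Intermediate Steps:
k(z, E) = -4*z
S(F, Q) = 782/647 + 281/(4*F) (S(F, Q) = -782/(-647) - 281*(-1/(4*F)) = -782*(-1/647) - (-281)/(4*F) = 782/647 + 281/(4*F))
4127418/S(692, -280) - 1676424/2036539 = 4127418/(((1/2588)*(181807 + 3128*692)/692)) - 1676424/2036539 = 4127418/(((1/2588)*(1/692)*(181807 + 2164576))) - 1676424*1/2036539 = 4127418/(((1/2588)*(1/692)*2346383)) - 1676424/2036539 = 4127418/(2346383/1790896) - 1676424/2036539 = 4127418*(1790896/2346383) - 1676424/2036539 = 7391776386528/2346383 - 1676424/2036539 = 15053636956910572200/4778500488437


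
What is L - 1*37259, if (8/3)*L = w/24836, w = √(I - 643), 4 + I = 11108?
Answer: -37259 + 3*√10461/198688 ≈ -37259.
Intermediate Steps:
I = 11104 (I = -4 + 11108 = 11104)
w = √10461 (w = √(11104 - 643) = √10461 ≈ 102.28)
L = 3*√10461/198688 (L = 3*(√10461/24836)/8 = 3*√10461/198688 ≈ 0.0015443)
L - 1*37259 = 3*√10461/198688 - 1*37259 = 3*√10461/198688 - 37259 = -37259 + 3*√10461/198688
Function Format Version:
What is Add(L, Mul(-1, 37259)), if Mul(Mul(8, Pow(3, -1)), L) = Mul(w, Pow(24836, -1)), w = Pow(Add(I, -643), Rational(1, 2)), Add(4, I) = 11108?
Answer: Add(-37259, Mul(Rational(3, 198688), Pow(10461, Rational(1, 2)))) ≈ -37259.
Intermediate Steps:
I = 11104 (I = Add(-4, 11108) = 11104)
w = Pow(10461, Rational(1, 2)) (w = Pow(Add(11104, -643), Rational(1, 2)) = Pow(10461, Rational(1, 2)) ≈ 102.28)
L = Mul(Rational(3, 198688), Pow(10461, Rational(1, 2))) (L = Mul(Rational(3, 8), Mul(Pow(10461, Rational(1, 2)), Pow(24836, -1))) = Mul(Rational(3, 8), Mul(Pow(10461, Rational(1, 2)), Rational(1, 24836))) = Mul(Rational(3, 8), Mul(Rational(1, 24836), Pow(10461, Rational(1, 2)))) = Mul(Rational(3, 198688), Pow(10461, Rational(1, 2))) ≈ 0.0015443)
Add(L, Mul(-1, 37259)) = Add(Mul(Rational(3, 198688), Pow(10461, Rational(1, 2))), Mul(-1, 37259)) = Add(Mul(Rational(3, 198688), Pow(10461, Rational(1, 2))), -37259) = Add(-37259, Mul(Rational(3, 198688), Pow(10461, Rational(1, 2))))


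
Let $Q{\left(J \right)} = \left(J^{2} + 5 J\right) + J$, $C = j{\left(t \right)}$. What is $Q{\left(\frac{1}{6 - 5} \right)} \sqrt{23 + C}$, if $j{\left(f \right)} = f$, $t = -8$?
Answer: $7 \sqrt{15} \approx 27.111$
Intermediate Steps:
$C = -8$
$Q{\left(J \right)} = J^{2} + 6 J$
$Q{\left(\frac{1}{6 - 5} \right)} \sqrt{23 + C} = \frac{6 + \frac{1}{6 - 5}}{6 - 5} \sqrt{23 - 8} = \frac{6 + 1^{-1}}{1} \sqrt{15} = 1 \left(6 + 1\right) \sqrt{15} = 1 \cdot 7 \sqrt{15} = 7 \sqrt{15}$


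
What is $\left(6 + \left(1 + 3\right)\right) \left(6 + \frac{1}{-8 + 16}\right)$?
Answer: $\frac{245}{4} \approx 61.25$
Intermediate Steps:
$\left(6 + \left(1 + 3\right)\right) \left(6 + \frac{1}{-8 + 16}\right) = \left(6 + 4\right) \left(6 + \frac{1}{8}\right) = 10 \left(6 + \frac{1}{8}\right) = 10 \cdot \frac{49}{8} = \frac{245}{4}$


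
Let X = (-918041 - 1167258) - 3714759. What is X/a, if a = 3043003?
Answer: -5800058/3043003 ≈ -1.9060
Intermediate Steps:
X = -5800058 (X = -2085299 - 3714759 = -5800058)
X/a = -5800058/3043003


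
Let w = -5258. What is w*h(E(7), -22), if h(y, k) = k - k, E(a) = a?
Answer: 0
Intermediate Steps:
h(y, k) = 0
w*h(E(7), -22) = -5258*0 = 0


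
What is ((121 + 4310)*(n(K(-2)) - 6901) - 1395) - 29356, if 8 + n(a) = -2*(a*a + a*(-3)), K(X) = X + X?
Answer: -30892666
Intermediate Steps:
K(X) = 2*X
n(a) = -8 - 2*a² + 6*a (n(a) = -8 - 2*(a*a + a*(-3)) = -8 - 2*(a² - 3*a) = -8 + (-2*a² + 6*a) = -8 - 2*a² + 6*a)
((121 + 4310)*(n(K(-2)) - 6901) - 1395) - 29356 = ((121 + 4310)*((-8 - 2*(2*(-2))² + 6*(2*(-2))) - 6901) - 1395) - 29356 = (4431*((-8 - 2*(-4)² + 6*(-4)) - 6901) - 1395) - 29356 = (4431*((-8 - 2*16 - 24) - 6901) - 1395) - 29356 = (4431*((-8 - 32 - 24) - 6901) - 1395) - 29356 = (4431*(-64 - 6901) - 1395) - 29356 = (4431*(-6965) - 1395) - 29356 = (-30861915 - 1395) - 29356 = -30863310 - 29356 = -30892666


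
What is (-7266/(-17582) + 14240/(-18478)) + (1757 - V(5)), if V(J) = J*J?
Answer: 140644098235/81220049 ≈ 1731.6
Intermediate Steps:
V(J) = J²
(-7266/(-17582) + 14240/(-18478)) + (1757 - V(5)) = (-7266/(-17582) + 14240/(-18478)) + (1757 - 1*5²) = (-7266*(-1/17582) + 14240*(-1/18478)) + (1757 - 1*25) = (3633/8791 - 7120/9239) + (1757 - 25) = -29026633/81220049 + 1732 = 140644098235/81220049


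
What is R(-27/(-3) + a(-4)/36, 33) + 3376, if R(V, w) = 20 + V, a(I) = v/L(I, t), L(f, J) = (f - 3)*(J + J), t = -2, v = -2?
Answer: 1716119/504 ≈ 3405.0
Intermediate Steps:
L(f, J) = 2*J*(-3 + f) (L(f, J) = (-3 + f)*(2*J) = 2*J*(-3 + f))
a(I) = -2/(12 - 4*I) (a(I) = -2*(-1/(4*(-3 + I))) = -2/(12 - 4*I))
R(-27/(-3) + a(-4)/36, 33) + 3376 = (20 + (-27/(-3) + (1/(2*(-3 - 4)))/36)) + 3376 = (20 + (-27*(-⅓) + ((½)/(-7))*(1/36))) + 3376 = (20 + (9 + ((½)*(-⅐))*(1/36))) + 3376 = (20 + (9 - 1/14*1/36)) + 3376 = (20 + (9 - 1/504)) + 3376 = (20 + 4535/504) + 3376 = 14615/504 + 3376 = 1716119/504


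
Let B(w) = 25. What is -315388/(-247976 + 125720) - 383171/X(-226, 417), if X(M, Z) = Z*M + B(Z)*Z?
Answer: 2035550827/284642532 ≈ 7.1513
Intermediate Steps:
X(M, Z) = 25*Z + M*Z (X(M, Z) = Z*M + 25*Z = M*Z + 25*Z = 25*Z + M*Z)
-315388/(-247976 + 125720) - 383171/X(-226, 417) = -315388/(-247976 + 125720) - 383171*1/(417*(25 - 226)) = -315388/(-122256) - 383171/(417*(-201)) = -315388*(-1/122256) - 383171/(-83817) = 78847/30564 - 383171*(-1/83817) = 78847/30564 + 383171/83817 = 2035550827/284642532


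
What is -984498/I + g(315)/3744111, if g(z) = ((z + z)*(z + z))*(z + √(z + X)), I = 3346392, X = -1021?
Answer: 3291202939847/99438596012 + 18900*I*√706/178291 ≈ 33.098 + 2.8167*I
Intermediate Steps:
g(z) = 4*z²*(z + √(-1021 + z)) (g(z) = ((z + z)*(z + z))*(z + √(z - 1021)) = ((2*z)*(2*z))*(z + √(-1021 + z)) = (4*z²)*(z + √(-1021 + z)) = 4*z²*(z + √(-1021 + z)))
-984498/I + g(315)/3744111 = -984498/3346392 + (4*315²*(315 + √(-1021 + 315)))/3744111 = -984498*1/3346392 + (4*99225*(315 + √(-706)))*(1/3744111) = -164083/557732 + (4*99225*(315 + I*√706))*(1/3744111) = -164083/557732 + (125023500 + 396900*I*√706)*(1/3744111) = -164083/557732 + (5953500/178291 + 18900*I*√706/178291) = 3291202939847/99438596012 + 18900*I*√706/178291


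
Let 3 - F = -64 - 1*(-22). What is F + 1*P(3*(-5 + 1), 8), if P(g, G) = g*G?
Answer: -51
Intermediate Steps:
P(g, G) = G*g
F = 45 (F = 3 - (-64 - 1*(-22)) = 3 - (-64 + 22) = 3 - 1*(-42) = 3 + 42 = 45)
F + 1*P(3*(-5 + 1), 8) = 45 + 1*(8*(3*(-5 + 1))) = 45 + 1*(8*(3*(-4))) = 45 + 1*(8*(-12)) = 45 + 1*(-96) = 45 - 96 = -51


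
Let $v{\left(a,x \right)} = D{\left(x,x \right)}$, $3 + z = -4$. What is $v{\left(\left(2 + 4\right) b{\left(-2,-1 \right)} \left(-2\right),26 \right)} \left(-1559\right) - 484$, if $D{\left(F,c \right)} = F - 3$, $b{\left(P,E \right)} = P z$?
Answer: $-36341$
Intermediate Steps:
$z = -7$ ($z = -3 - 4 = -7$)
$b{\left(P,E \right)} = - 7 P$ ($b{\left(P,E \right)} = P \left(-7\right) = - 7 P$)
$D{\left(F,c \right)} = -3 + F$
$v{\left(a,x \right)} = -3 + x$
$v{\left(\left(2 + 4\right) b{\left(-2,-1 \right)} \left(-2\right),26 \right)} \left(-1559\right) - 484 = \left(-3 + 26\right) \left(-1559\right) - 484 = 23 \left(-1559\right) - 484 = -35857 - 484 = -36341$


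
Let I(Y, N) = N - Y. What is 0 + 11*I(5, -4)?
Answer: -99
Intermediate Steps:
0 + 11*I(5, -4) = 0 + 11*(-4 - 1*5) = 0 + 11*(-4 - 5) = 0 + 11*(-9) = 0 - 99 = -99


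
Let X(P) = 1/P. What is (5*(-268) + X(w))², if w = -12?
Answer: 258598561/144 ≈ 1.7958e+6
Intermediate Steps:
(5*(-268) + X(w))² = (5*(-268) + 1/(-12))² = (-1340 - 1/12)² = (-16081/12)² = 258598561/144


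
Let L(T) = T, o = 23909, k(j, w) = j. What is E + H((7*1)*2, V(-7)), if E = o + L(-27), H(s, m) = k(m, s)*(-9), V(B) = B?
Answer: 23945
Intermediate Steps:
H(s, m) = -9*m (H(s, m) = m*(-9) = -9*m)
E = 23882 (E = 23909 - 27 = 23882)
E + H((7*1)*2, V(-7)) = 23882 - 9*(-7) = 23882 + 63 = 23945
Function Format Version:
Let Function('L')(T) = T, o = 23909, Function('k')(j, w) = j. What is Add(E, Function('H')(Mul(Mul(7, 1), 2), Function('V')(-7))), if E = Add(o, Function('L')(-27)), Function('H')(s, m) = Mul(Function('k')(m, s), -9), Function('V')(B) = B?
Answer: 23945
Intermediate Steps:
Function('H')(s, m) = Mul(-9, m) (Function('H')(s, m) = Mul(m, -9) = Mul(-9, m))
E = 23882 (E = Add(23909, -27) = 23882)
Add(E, Function('H')(Mul(Mul(7, 1), 2), Function('V')(-7))) = Add(23882, Mul(-9, -7)) = Add(23882, 63) = 23945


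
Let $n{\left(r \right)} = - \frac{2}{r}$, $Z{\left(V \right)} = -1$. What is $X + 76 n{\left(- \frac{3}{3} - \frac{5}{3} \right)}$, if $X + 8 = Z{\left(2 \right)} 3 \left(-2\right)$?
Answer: $55$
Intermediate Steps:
$X = -2$ ($X = -8 + \left(-1\right) 3 \left(-2\right) = -8 - -6 = -8 + 6 = -2$)
$X + 76 n{\left(- \frac{3}{3} - \frac{5}{3} \right)} = -2 + 76 \left(- \frac{2}{- \frac{3}{3} - \frac{5}{3}}\right) = -2 + 76 \left(- \frac{2}{\left(-3\right) \frac{1}{3} - \frac{5}{3}}\right) = -2 + 76 \left(- \frac{2}{-1 - \frac{5}{3}}\right) = -2 + 76 \left(- \frac{2}{- \frac{8}{3}}\right) = -2 + 76 \left(\left(-2\right) \left(- \frac{3}{8}\right)\right) = -2 + 76 \cdot \frac{3}{4} = -2 + 57 = 55$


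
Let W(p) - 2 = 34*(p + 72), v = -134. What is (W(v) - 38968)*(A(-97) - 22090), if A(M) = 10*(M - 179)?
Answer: 1020688900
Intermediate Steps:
W(p) = 2450 + 34*p (W(p) = 2 + 34*(p + 72) = 2 + 34*(72 + p) = 2 + (2448 + 34*p) = 2450 + 34*p)
A(M) = -1790 + 10*M (A(M) = 10*(-179 + M) = -1790 + 10*M)
(W(v) - 38968)*(A(-97) - 22090) = ((2450 + 34*(-134)) - 38968)*((-1790 + 10*(-97)) - 22090) = ((2450 - 4556) - 38968)*((-1790 - 970) - 22090) = (-2106 - 38968)*(-2760 - 22090) = -41074*(-24850) = 1020688900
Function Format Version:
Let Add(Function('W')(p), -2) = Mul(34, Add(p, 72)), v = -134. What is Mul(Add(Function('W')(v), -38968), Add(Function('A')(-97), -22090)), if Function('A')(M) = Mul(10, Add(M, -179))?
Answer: 1020688900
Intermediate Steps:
Function('W')(p) = Add(2450, Mul(34, p)) (Function('W')(p) = Add(2, Mul(34, Add(p, 72))) = Add(2, Mul(34, Add(72, p))) = Add(2, Add(2448, Mul(34, p))) = Add(2450, Mul(34, p)))
Function('A')(M) = Add(-1790, Mul(10, M)) (Function('A')(M) = Mul(10, Add(-179, M)) = Add(-1790, Mul(10, M)))
Mul(Add(Function('W')(v), -38968), Add(Function('A')(-97), -22090)) = Mul(Add(Add(2450, Mul(34, -134)), -38968), Add(Add(-1790, Mul(10, -97)), -22090)) = Mul(Add(Add(2450, -4556), -38968), Add(Add(-1790, -970), -22090)) = Mul(Add(-2106, -38968), Add(-2760, -22090)) = Mul(-41074, -24850) = 1020688900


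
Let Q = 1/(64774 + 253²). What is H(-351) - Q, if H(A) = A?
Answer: -45202834/128783 ≈ -351.00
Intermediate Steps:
Q = 1/128783 (Q = 1/(64774 + 64009) = 1/128783 ≈ 7.7650e-6)
H(-351) - Q = -351 - 1*1/128783 = -351 - 1/128783 = -45202834/128783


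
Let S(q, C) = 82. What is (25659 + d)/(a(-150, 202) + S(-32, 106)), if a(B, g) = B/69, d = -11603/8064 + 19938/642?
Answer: 509803555609/1584188928 ≈ 321.81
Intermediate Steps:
d = 25555151/862848 (d = -11603*1/8064 + 19938*(1/642) = -11603/8064 + 3323/107 = 25555151/862848 ≈ 29.617)
a(B, g) = B/69 (a(B, g) = B*(1/69) = B/69)
(25659 + d)/(a(-150, 202) + S(-32, 106)) = (25659 + 25555151/862848)/((1/69)*(-150) + 82) = 22165371983/(862848*(-50/23 + 82)) = 22165371983/(862848*(1836/23)) = (22165371983/862848)*(23/1836) = 509803555609/1584188928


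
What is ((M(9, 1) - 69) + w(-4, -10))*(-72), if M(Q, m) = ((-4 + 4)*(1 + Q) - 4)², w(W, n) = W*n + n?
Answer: 1656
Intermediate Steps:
w(W, n) = n + W*n
M(Q, m) = 16 (M(Q, m) = (0*(1 + Q) - 4)² = (0 - 4)² = (-4)² = 16)
((M(9, 1) - 69) + w(-4, -10))*(-72) = ((16 - 69) - 10*(1 - 4))*(-72) = (-53 - 10*(-3))*(-72) = (-53 + 30)*(-72) = -23*(-72) = 1656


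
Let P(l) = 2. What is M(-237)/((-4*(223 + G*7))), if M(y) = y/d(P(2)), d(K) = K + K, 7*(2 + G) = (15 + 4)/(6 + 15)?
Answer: 4977/70528 ≈ 0.070568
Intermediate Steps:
G = -275/147 (G = -2 + ((15 + 4)/(6 + 15))/7 = -2 + (19/21)/7 = -2 + (19*(1/21))/7 = -2 + (⅐)*(19/21) = -2 + 19/147 = -275/147 ≈ -1.8707)
d(K) = 2*K
M(y) = y/4 (M(y) = y/((2*2)) = y/4)
M(-237)/((-4*(223 + G*7))) = ((¼)*(-237))/((-4*(223 - 275/147*7))) = -237*(-1/(4*(223 - 275/21)))/4 = -237/(4*((-4*4408/21))) = -237/(4*(-17632/21)) = -237/4*(-21/17632) = 4977/70528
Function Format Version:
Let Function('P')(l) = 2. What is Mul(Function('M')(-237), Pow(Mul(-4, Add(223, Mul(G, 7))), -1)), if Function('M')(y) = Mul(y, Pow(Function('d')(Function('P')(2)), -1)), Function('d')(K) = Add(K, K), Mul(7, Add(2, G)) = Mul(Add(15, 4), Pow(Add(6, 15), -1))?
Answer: Rational(4977, 70528) ≈ 0.070568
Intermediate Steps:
G = Rational(-275, 147) (G = Add(-2, Mul(Rational(1, 7), Mul(Add(15, 4), Pow(Add(6, 15), -1)))) = Add(-2, Mul(Rational(1, 7), Mul(19, Pow(21, -1)))) = Add(-2, Mul(Rational(1, 7), Mul(19, Rational(1, 21)))) = Add(-2, Mul(Rational(1, 7), Rational(19, 21))) = Add(-2, Rational(19, 147)) = Rational(-275, 147) ≈ -1.8707)
Function('d')(K) = Mul(2, K)
Function('M')(y) = Mul(Rational(1, 4), y) (Function('M')(y) = Mul(y, Pow(Mul(2, 2), -1)) = Mul(y, Pow(4, -1)) = Mul(y, Rational(1, 4)) = Mul(Rational(1, 4), y))
Mul(Function('M')(-237), Pow(Mul(-4, Add(223, Mul(G, 7))), -1)) = Mul(Mul(Rational(1, 4), -237), Pow(Mul(-4, Add(223, Mul(Rational(-275, 147), 7))), -1)) = Mul(Rational(-237, 4), Pow(Mul(-4, Add(223, Rational(-275, 21))), -1)) = Mul(Rational(-237, 4), Pow(Mul(-4, Rational(4408, 21)), -1)) = Mul(Rational(-237, 4), Pow(Rational(-17632, 21), -1)) = Mul(Rational(-237, 4), Rational(-21, 17632)) = Rational(4977, 70528)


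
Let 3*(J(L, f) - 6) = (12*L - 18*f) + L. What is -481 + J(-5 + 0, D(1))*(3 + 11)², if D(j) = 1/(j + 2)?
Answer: -11831/3 ≈ -3943.7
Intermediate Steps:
D(j) = 1/(2 + j)
J(L, f) = 6 - 6*f + 13*L/3 (J(L, f) = 6 + ((12*L - 18*f) + L)/3 = 6 + ((-18*f + 12*L) + L)/3 = 6 + (-18*f + 13*L)/3 = 6 + (-6*f + 13*L/3) = 6 - 6*f + 13*L/3)
-481 + J(-5 + 0, D(1))*(3 + 11)² = -481 + (6 - 6/(2 + 1) + 13*(-5 + 0)/3)*(3 + 11)² = -481 + (6 - 6/3 + (13/3)*(-5))*14² = -481 + (6 - 6*⅓ - 65/3)*196 = -481 + (6 - 2 - 65/3)*196 = -481 - 53/3*196 = -481 - 10388/3 = -11831/3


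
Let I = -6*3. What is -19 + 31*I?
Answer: -577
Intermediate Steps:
I = -18
-19 + 31*I = -19 + 31*(-18) = -19 - 558 = -577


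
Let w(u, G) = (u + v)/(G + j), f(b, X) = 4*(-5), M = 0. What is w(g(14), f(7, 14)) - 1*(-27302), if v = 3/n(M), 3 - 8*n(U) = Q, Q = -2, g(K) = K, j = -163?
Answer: 24981236/915 ≈ 27302.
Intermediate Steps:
n(U) = 5/8 (n(U) = 3/8 - ⅛*(-2) = 3/8 + ¼ = 5/8)
f(b, X) = -20
v = 24/5 (v = 3/(5/8) = 3*(8/5) = 24/5 ≈ 4.8000)
w(u, G) = (24/5 + u)/(-163 + G) (w(u, G) = (u + 24/5)/(G - 163) = (24/5 + u)/(-163 + G))
w(g(14), f(7, 14)) - 1*(-27302) = (24/5 + 14)/(-163 - 20) - 1*(-27302) = (94/5)/(-183) + 27302 = -1/183*94/5 + 27302 = -94/915 + 27302 = 24981236/915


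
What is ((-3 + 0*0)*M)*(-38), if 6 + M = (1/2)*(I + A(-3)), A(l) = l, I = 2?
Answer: -741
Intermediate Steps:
M = -13/2 (M = -6 + (1/2)*(2 - 3) = -6 + (1*(½))*(-1) = -6 + (½)*(-1) = -6 - ½ = -13/2 ≈ -6.5000)
((-3 + 0*0)*M)*(-38) = ((-3 + 0*0)*(-13/2))*(-38) = ((-3 + 0)*(-13/2))*(-38) = -3*(-13/2)*(-38) = (39/2)*(-38) = -741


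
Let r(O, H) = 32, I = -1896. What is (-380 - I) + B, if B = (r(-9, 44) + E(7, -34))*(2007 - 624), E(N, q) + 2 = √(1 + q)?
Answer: 43006 + 1383*I*√33 ≈ 43006.0 + 7944.7*I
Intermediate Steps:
E(N, q) = -2 + √(1 + q)
B = 41490 + 1383*I*√33 (B = (32 + (-2 + √(1 - 34)))*(2007 - 624) = (32 + (-2 + √(-33)))*1383 = (32 + (-2 + I*√33))*1383 = (30 + I*√33)*1383 = 41490 + 1383*I*√33 ≈ 41490.0 + 7944.7*I)
(-380 - I) + B = (-380 - 1*(-1896)) + (41490 + 1383*I*√33) = (-380 + 1896) + (41490 + 1383*I*√33) = 1516 + (41490 + 1383*I*√33) = 43006 + 1383*I*√33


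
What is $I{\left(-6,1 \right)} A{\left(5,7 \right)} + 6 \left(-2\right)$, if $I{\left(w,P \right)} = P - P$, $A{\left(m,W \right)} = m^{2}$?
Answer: $-12$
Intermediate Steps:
$I{\left(w,P \right)} = 0$
$I{\left(-6,1 \right)} A{\left(5,7 \right)} + 6 \left(-2\right) = 0 \cdot 5^{2} + 6 \left(-2\right) = 0 \cdot 25 - 12 = 0 - 12 = -12$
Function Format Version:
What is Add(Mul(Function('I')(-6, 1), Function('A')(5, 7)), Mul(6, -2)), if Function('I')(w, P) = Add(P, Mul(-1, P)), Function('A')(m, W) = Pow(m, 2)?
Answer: -12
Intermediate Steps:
Function('I')(w, P) = 0
Add(Mul(Function('I')(-6, 1), Function('A')(5, 7)), Mul(6, -2)) = Add(Mul(0, Pow(5, 2)), Mul(6, -2)) = Add(Mul(0, 25), -12) = Add(0, -12) = -12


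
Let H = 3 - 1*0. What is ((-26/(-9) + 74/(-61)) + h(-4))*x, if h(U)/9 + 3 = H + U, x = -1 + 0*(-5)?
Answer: 18844/549 ≈ 34.324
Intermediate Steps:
x = -1 (x = -1 + 0 = -1)
H = 3 (H = 3 + 0 = 3)
h(U) = 9*U (h(U) = -27 + 9*(3 + U) = -27 + (27 + 9*U) = 9*U)
((-26/(-9) + 74/(-61)) + h(-4))*x = ((-26/(-9) + 74/(-61)) + 9*(-4))*(-1) = ((-26*(-⅑) + 74*(-1/61)) - 36)*(-1) = ((26/9 - 74/61) - 36)*(-1) = (920/549 - 36)*(-1) = -18844/549*(-1) = 18844/549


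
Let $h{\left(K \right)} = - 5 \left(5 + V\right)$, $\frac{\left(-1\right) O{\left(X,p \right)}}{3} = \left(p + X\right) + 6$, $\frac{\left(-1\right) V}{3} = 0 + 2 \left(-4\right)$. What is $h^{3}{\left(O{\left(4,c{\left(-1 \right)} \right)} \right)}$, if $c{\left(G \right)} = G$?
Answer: $-3048625$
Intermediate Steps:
$V = 24$ ($V = - 3 \left(0 + 2 \left(-4\right)\right) = - 3 \left(0 - 8\right) = \left(-3\right) \left(-8\right) = 24$)
$O{\left(X,p \right)} = -18 - 3 X - 3 p$ ($O{\left(X,p \right)} = - 3 \left(\left(p + X\right) + 6\right) = - 3 \left(\left(X + p\right) + 6\right) = - 3 \left(6 + X + p\right) = -18 - 3 X - 3 p$)
$h{\left(K \right)} = -145$ ($h{\left(K \right)} = - 5 \left(5 + 24\right) = \left(-5\right) 29 = -145$)
$h^{3}{\left(O{\left(4,c{\left(-1 \right)} \right)} \right)} = \left(-145\right)^{3} = -3048625$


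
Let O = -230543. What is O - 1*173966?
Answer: -404509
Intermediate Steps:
O - 1*173966 = -230543 - 1*173966 = -230543 - 173966 = -404509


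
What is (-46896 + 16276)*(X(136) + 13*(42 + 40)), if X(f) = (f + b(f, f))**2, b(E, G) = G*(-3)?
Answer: -2298031000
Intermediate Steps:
b(E, G) = -3*G
X(f) = 4*f**2 (X(f) = (f - 3*f)**2 = (-2*f)**2 = 4*f**2)
(-46896 + 16276)*(X(136) + 13*(42 + 40)) = (-46896 + 16276)*(4*136**2 + 13*(42 + 40)) = -30620*(4*18496 + 13*82) = -30620*(73984 + 1066) = -30620*75050 = -2298031000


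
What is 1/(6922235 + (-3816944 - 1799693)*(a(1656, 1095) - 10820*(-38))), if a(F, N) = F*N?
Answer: -1/12494089751525 ≈ -8.0038e-14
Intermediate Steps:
1/(6922235 + (-3816944 - 1799693)*(a(1656, 1095) - 10820*(-38))) = 1/(6922235 + (-3816944 - 1799693)*(1656*1095 - 10820*(-38))) = 1/(6922235 - 5616637*(1813320 + 411160)) = 1/(6922235 - 5616637*2224480) = 1/(6922235 - 12494096673760) = 1/(-12494089751525) = -1/12494089751525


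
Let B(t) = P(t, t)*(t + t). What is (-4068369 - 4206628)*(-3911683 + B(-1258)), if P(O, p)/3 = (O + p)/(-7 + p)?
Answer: 41104142387015711/1265 ≈ 3.2493e+13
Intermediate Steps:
P(O, p) = 3*(O + p)/(-7 + p) (P(O, p) = 3*((O + p)/(-7 + p)) = 3*(O + p)/(-7 + p))
B(t) = 12*t²/(-7 + t) (B(t) = (3*(t + t)/(-7 + t))*(t + t) = (3*(2*t)/(-7 + t))*(2*t) = (6*t/(-7 + t))*(2*t) = 12*t²/(-7 + t))
(-4068369 - 4206628)*(-3911683 + B(-1258)) = (-4068369 - 4206628)*(-3911683 + 12*(-1258)²/(-7 - 1258)) = -8274997*(-3911683 + 12*1582564/(-1265)) = -8274997*(-3911683 + 12*1582564*(-1/1265)) = -8274997*(-3911683 - 18990768/1265) = -8274997*(-4967269763/1265) = 41104142387015711/1265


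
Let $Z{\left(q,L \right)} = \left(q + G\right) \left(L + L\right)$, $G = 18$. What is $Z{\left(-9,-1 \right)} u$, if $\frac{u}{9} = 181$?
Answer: $-29322$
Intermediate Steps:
$u = 1629$ ($u = 9 \cdot 181 = 1629$)
$Z{\left(q,L \right)} = 2 L \left(18 + q\right)$ ($Z{\left(q,L \right)} = \left(q + 18\right) \left(L + L\right) = \left(18 + q\right) 2 L = 2 L \left(18 + q\right)$)
$Z{\left(-9,-1 \right)} u = 2 \left(-1\right) \left(18 - 9\right) 1629 = 2 \left(-1\right) 9 \cdot 1629 = \left(-18\right) 1629 = -29322$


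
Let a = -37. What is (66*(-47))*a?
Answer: 114774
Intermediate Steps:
(66*(-47))*a = (66*(-47))*(-37) = -3102*(-37) = 114774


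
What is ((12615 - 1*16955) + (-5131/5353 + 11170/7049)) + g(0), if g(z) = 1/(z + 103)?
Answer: -318208818090/73330747 ≈ -4339.4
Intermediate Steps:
g(z) = 1/(103 + z)
((12615 - 1*16955) + (-5131/5353 + 11170/7049)) + g(0) = ((12615 - 1*16955) + (-5131/5353 + 11170/7049)) + 1/(103 + 0) = ((12615 - 16955) + (-5131*1/5353 + 11170*(1/7049))) + 1/103 = (-4340 + (-5131/5353 + 11170/7049)) + 1/103 = (-4340 + 445747/711949) + 1/103 = -3089412913/711949 + 1/103 = -318208818090/73330747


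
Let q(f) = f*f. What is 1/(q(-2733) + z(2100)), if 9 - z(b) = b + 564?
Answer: 1/7466634 ≈ 1.3393e-7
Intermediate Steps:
q(f) = f²
z(b) = -555 - b (z(b) = 9 - (b + 564) = 9 - (564 + b) = 9 + (-564 - b) = -555 - b)
1/(q(-2733) + z(2100)) = 1/((-2733)² + (-555 - 1*2100)) = 1/(7469289 + (-555 - 2100)) = 1/(7469289 - 2655) = 1/7466634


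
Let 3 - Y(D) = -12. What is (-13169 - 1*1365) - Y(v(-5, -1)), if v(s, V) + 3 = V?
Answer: -14549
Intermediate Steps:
v(s, V) = -3 + V
Y(D) = 15 (Y(D) = 3 - 1*(-12) = 3 + 12 = 15)
(-13169 - 1*1365) - Y(v(-5, -1)) = (-13169 - 1*1365) - 1*15 = (-13169 - 1365) - 15 = -14534 - 15 = -14549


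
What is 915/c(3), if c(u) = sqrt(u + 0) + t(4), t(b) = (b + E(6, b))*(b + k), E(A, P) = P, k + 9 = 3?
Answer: -14640/253 - 915*sqrt(3)/253 ≈ -64.130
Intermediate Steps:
k = -6 (k = -9 + 3 = -6)
t(b) = 2*b*(-6 + b) (t(b) = (b + b)*(b - 6) = (2*b)*(-6 + b) = 2*b*(-6 + b))
c(u) = -16 + sqrt(u) (c(u) = sqrt(u + 0) + 2*4*(-6 + 4) = sqrt(u) + 2*4*(-2) = sqrt(u) - 16 = -16 + sqrt(u))
915/c(3) = 915/(-16 + sqrt(3))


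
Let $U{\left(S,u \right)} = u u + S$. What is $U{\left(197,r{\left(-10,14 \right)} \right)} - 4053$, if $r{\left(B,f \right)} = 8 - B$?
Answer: $-3532$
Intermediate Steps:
$U{\left(S,u \right)} = S + u^{2}$ ($U{\left(S,u \right)} = u^{2} + S = S + u^{2}$)
$U{\left(197,r{\left(-10,14 \right)} \right)} - 4053 = \left(197 + \left(8 - -10\right)^{2}\right) - 4053 = \left(197 + \left(8 + 10\right)^{2}\right) - 4053 = \left(197 + 18^{2}\right) - 4053 = \left(197 + 324\right) - 4053 = 521 - 4053 = -3532$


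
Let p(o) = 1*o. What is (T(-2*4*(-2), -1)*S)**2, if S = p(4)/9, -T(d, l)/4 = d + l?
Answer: 6400/9 ≈ 711.11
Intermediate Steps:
p(o) = o
T(d, l) = -4*d - 4*l (T(d, l) = -4*(d + l) = -4*d - 4*l)
S = 4/9 ≈ 0.44444
(T(-2*4*(-2), -1)*S)**2 = ((-4*(-2*4)*(-2) - 4*(-1))*(4/9))**2 = ((-(-32)*(-2) + 4)*(4/9))**2 = ((-4*16 + 4)*(4/9))**2 = ((-64 + 4)*(4/9))**2 = (-60*4/9)**2 = (-80/3)**2 = 6400/9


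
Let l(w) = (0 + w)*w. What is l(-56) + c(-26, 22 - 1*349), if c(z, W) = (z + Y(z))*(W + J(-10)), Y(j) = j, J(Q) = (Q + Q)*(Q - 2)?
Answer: 7660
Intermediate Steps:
J(Q) = 2*Q*(-2 + Q) (J(Q) = (2*Q)*(-2 + Q) = 2*Q*(-2 + Q))
l(w) = w² (l(w) = w*w = w²)
c(z, W) = 2*z*(240 + W) (c(z, W) = (z + z)*(W + 2*(-10)*(-2 - 10)) = (2*z)*(W + 2*(-10)*(-12)) = (2*z)*(W + 240) = (2*z)*(240 + W) = 2*z*(240 + W))
l(-56) + c(-26, 22 - 1*349) = (-56)² + 2*(-26)*(240 + (22 - 1*349)) = 3136 + 2*(-26)*(240 + (22 - 349)) = 3136 + 2*(-26)*(240 - 327) = 3136 + 2*(-26)*(-87) = 3136 + 4524 = 7660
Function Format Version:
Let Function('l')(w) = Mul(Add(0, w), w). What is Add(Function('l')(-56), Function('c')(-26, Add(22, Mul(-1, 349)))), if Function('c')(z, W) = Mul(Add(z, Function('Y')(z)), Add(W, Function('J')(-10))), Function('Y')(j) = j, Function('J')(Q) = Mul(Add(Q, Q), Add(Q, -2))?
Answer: 7660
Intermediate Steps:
Function('J')(Q) = Mul(2, Q, Add(-2, Q)) (Function('J')(Q) = Mul(Mul(2, Q), Add(-2, Q)) = Mul(2, Q, Add(-2, Q)))
Function('l')(w) = Pow(w, 2) (Function('l')(w) = Mul(w, w) = Pow(w, 2))
Function('c')(z, W) = Mul(2, z, Add(240, W)) (Function('c')(z, W) = Mul(Add(z, z), Add(W, Mul(2, -10, Add(-2, -10)))) = Mul(Mul(2, z), Add(W, Mul(2, -10, -12))) = Mul(Mul(2, z), Add(W, 240)) = Mul(Mul(2, z), Add(240, W)) = Mul(2, z, Add(240, W)))
Add(Function('l')(-56), Function('c')(-26, Add(22, Mul(-1, 349)))) = Add(Pow(-56, 2), Mul(2, -26, Add(240, Add(22, Mul(-1, 349))))) = Add(3136, Mul(2, -26, Add(240, Add(22, -349)))) = Add(3136, Mul(2, -26, Add(240, -327))) = Add(3136, Mul(2, -26, -87)) = Add(3136, 4524) = 7660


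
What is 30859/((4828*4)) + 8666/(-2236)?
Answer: -24589267/10795408 ≈ -2.2778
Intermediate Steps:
30859/((4828*4)) + 8666/(-2236) = 30859/19312 + 8666*(-1/2236) = 30859*(1/19312) - 4333/1118 = 30859/19312 - 4333/1118 = -24589267/10795408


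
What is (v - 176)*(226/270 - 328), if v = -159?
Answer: 2959189/27 ≈ 1.0960e+5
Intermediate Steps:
(v - 176)*(226/270 - 328) = (-159 - 176)*(226/270 - 328) = -335*(226*(1/270) - 328) = -335*(113/135 - 328) = -335*(-44167/135) = 2959189/27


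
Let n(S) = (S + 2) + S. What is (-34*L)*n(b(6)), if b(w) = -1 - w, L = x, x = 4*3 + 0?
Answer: 4896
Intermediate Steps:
x = 12 (x = 12 + 0 = 12)
L = 12
n(S) = 2 + 2*S (n(S) = (2 + S) + S = 2 + 2*S)
(-34*L)*n(b(6)) = (-34*12)*(2 + 2*(-1 - 1*6)) = -408*(2 + 2*(-1 - 6)) = -408*(2 + 2*(-7)) = -408*(2 - 14) = -408*(-12) = 4896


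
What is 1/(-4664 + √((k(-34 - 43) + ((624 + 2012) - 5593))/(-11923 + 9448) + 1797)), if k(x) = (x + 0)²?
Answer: -11543400/53833972997 - 15*√48890633/53833972997 ≈ -0.00021637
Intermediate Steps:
k(x) = x²
1/(-4664 + √((k(-34 - 43) + ((624 + 2012) - 5593))/(-11923 + 9448) + 1797)) = 1/(-4664 + √(((-34 - 43)² + ((624 + 2012) - 5593))/(-11923 + 9448) + 1797)) = 1/(-4664 + √(((-77)² + (2636 - 5593))/(-2475) + 1797)) = 1/(-4664 + √((5929 - 2957)*(-1/2475) + 1797)) = 1/(-4664 + √(2972*(-1/2475) + 1797)) = 1/(-4664 + √(-2972/2475 + 1797)) = 1/(-4664 + √(4444603/2475)) = 1/(-4664 + √48890633/165)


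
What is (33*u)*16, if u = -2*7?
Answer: -7392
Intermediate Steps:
u = -14
(33*u)*16 = (33*(-14))*16 = -462*16 = -7392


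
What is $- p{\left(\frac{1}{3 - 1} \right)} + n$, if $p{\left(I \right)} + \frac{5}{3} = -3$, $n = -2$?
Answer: $\frac{8}{3} \approx 2.6667$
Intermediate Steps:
$p{\left(I \right)} = - \frac{14}{3}$ ($p{\left(I \right)} = - \frac{5}{3} - 3 = - \frac{14}{3}$)
$- p{\left(\frac{1}{3 - 1} \right)} + n = \left(-1\right) \left(- \frac{14}{3}\right) - 2 = \frac{14}{3} - 2 = \frac{8}{3}$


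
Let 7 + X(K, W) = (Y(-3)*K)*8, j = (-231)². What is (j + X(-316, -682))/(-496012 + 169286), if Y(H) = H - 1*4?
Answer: -35525/163363 ≈ -0.21746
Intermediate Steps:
j = 53361
Y(H) = -4 + H (Y(H) = H - 4 = -4 + H)
X(K, W) = -7 - 56*K (X(K, W) = -7 + ((-4 - 3)*K)*8 = -7 - 7*K*8 = -7 - 56*K)
(j + X(-316, -682))/(-496012 + 169286) = (53361 + (-7 - 56*(-316)))/(-496012 + 169286) = (53361 + (-7 + 17696))/(-326726) = (53361 + 17689)*(-1/326726) = 71050*(-1/326726) = -35525/163363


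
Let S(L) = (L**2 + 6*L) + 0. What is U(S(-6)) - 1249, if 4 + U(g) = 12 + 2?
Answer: -1239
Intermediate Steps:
S(L) = L**2 + 6*L
U(g) = 10 (U(g) = -4 + (12 + 2) = -4 + 14 = 10)
U(S(-6)) - 1249 = 10 - 1249 = -1239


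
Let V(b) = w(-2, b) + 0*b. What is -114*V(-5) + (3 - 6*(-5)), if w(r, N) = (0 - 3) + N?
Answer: 945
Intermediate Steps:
w(r, N) = -3 + N
V(b) = -3 + b (V(b) = (-3 + b) + 0*b = (-3 + b) + 0 = -3 + b)
-114*V(-5) + (3 - 6*(-5)) = -114*(-3 - 5) + (3 - 6*(-5)) = -114*(-8) + (3 + 30) = 912 + 33 = 945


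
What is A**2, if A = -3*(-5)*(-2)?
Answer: 900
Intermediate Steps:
A = -30 (A = 15*(-2) = -30)
A**2 = (-30)**2 = 900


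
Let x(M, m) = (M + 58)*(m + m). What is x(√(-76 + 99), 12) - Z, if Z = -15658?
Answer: 17050 + 24*√23 ≈ 17165.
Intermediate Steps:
x(M, m) = 2*m*(58 + M) (x(M, m) = (58 + M)*(2*m) = 2*m*(58 + M))
x(√(-76 + 99), 12) - Z = 2*12*(58 + √(-76 + 99)) - 1*(-15658) = 2*12*(58 + √23) + 15658 = (1392 + 24*√23) + 15658 = 17050 + 24*√23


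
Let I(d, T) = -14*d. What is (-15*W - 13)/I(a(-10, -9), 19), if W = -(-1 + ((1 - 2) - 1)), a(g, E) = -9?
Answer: -29/63 ≈ -0.46032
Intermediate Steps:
W = 3 (W = -(-1 + (-1 - 1)) = -(-1 - 2) = -1*(-3) = 3)
(-15*W - 13)/I(a(-10, -9), 19) = (-15*3 - 13)/((-14*(-9))) = (-45 - 13)/126 = -58*1/126 = -29/63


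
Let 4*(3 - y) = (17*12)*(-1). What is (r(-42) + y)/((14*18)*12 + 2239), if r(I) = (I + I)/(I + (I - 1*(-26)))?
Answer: 1608/152627 ≈ 0.010535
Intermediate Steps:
r(I) = 2*I/(26 + 2*I) (r(I) = (2*I)/(I + (I + 26)) = (2*I)/(I + (26 + I)) = (2*I)/(26 + 2*I) = 2*I/(26 + 2*I))
y = 54 (y = 3 - 17*12*(-1)/4 = 3 - 51*(-1) = 3 - ¼*(-204) = 3 + 51 = 54)
(r(-42) + y)/((14*18)*12 + 2239) = (-42/(13 - 42) + 54)/((14*18)*12 + 2239) = (-42/(-29) + 54)/(252*12 + 2239) = (-42*(-1/29) + 54)/(3024 + 2239) = (42/29 + 54)/5263 = (1608/29)*(1/5263) = 1608/152627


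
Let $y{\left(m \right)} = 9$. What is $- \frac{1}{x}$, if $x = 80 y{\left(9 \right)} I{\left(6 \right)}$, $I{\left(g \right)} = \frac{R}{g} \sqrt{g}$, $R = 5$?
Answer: $- \frac{\sqrt{6}}{3600} \approx -0.00068041$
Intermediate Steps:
$I{\left(g \right)} = \frac{5}{\sqrt{g}}$ ($I{\left(g \right)} = \frac{5}{g} \sqrt{g} = \frac{5}{\sqrt{g}}$)
$x = 600 \sqrt{6}$ ($x = 80 \cdot 9 \frac{5}{\sqrt{6}} = 720 \cdot 5 \frac{\sqrt{6}}{6} = 720 \frac{5 \sqrt{6}}{6} = 600 \sqrt{6} \approx 1469.7$)
$- \frac{1}{x} = - \frac{1}{600 \sqrt{6}} = - \frac{\sqrt{6}}{3600}$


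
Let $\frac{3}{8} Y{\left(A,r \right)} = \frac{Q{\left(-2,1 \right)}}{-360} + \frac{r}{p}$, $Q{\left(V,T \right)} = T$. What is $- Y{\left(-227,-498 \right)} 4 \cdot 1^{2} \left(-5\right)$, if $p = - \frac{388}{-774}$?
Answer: $- \frac{138763108}{2619} \approx -52983.0$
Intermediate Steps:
$p = \frac{194}{387}$ ($p = \left(-388\right) \left(- \frac{1}{774}\right) = \frac{194}{387} \approx 0.50129$)
$Y{\left(A,r \right)} = - \frac{1}{135} + \frac{516 r}{97}$ ($Y{\left(A,r \right)} = \frac{8 \left(1 \frac{1}{-360} + \frac{r}{\frac{194}{387}}\right)}{3} = \frac{8 \left(1 \left(- \frac{1}{360}\right) + r \frac{387}{194}\right)}{3} = \frac{8 \left(- \frac{1}{360} + \frac{387 r}{194}\right)}{3} = - \frac{1}{135} + \frac{516 r}{97}$)
$- Y{\left(-227,-498 \right)} 4 \cdot 1^{2} \left(-5\right) = - \left(- \frac{1}{135} + \frac{516}{97} \left(-498\right)\right) 4 \cdot 1^{2} \left(-5\right) = - \left(- \frac{1}{135} - \frac{256968}{97}\right) 4 \cdot 1 \left(-5\right) = - \frac{\left(-34690777\right) 4 \left(-5\right)}{13095} = - \frac{\left(-34690777\right) \left(-20\right)}{13095} = \left(-1\right) \frac{138763108}{2619} = - \frac{138763108}{2619}$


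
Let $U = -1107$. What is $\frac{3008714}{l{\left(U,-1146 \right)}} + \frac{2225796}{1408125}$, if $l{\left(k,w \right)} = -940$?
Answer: $- \frac{141151771767}{44121250} \approx -3199.2$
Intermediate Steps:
$\frac{3008714}{l{\left(U,-1146 \right)}} + \frac{2225796}{1408125} = \frac{3008714}{-940} + \frac{2225796}{1408125} = 3008714 \left(- \frac{1}{940}\right) + 2225796 \cdot \frac{1}{1408125} = - \frac{1504357}{470} + \frac{741932}{469375} = - \frac{141151771767}{44121250}$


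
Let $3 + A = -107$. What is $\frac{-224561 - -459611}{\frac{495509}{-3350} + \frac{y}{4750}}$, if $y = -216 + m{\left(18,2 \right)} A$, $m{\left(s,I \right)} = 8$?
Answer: $- \frac{74804662500}{47146787} \approx -1586.6$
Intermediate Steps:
$A = -110$ ($A = -3 - 107 = -110$)
$y = -1096$ ($y = -216 + 8 \left(-110\right) = -216 - 880 = -1096$)
$\frac{-224561 - -459611}{\frac{495509}{-3350} + \frac{y}{4750}} = \frac{-224561 - -459611}{\frac{495509}{-3350} - \frac{1096}{4750}} = \frac{-224561 + 459611}{495509 \left(- \frac{1}{3350}\right) - \frac{548}{2375}} = \frac{235050}{- \frac{495509}{3350} - \frac{548}{2375}} = \frac{235050}{- \frac{47146787}{318250}} = 235050 \left(- \frac{318250}{47146787}\right) = - \frac{74804662500}{47146787}$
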